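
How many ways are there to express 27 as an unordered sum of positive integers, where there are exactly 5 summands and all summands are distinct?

There are too many to list fully; the first 12 (by largest part) are:
17,4,3,2,1
16,5,3,2,1
15,6,3,2,1
15,5,4,2,1
14,7,3,2,1
14,6,4,2,1
14,5,4,3,1
13,8,3,2,1
13,7,4,2,1
13,6,5,2,1
13,6,4,3,1
13,5,4,3,2
…and 35 more, for 47 total.

47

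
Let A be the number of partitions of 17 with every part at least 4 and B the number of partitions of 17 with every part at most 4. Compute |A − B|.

60

Partitions of 17 with every part at least 4: 12.
Partitions of 17 with every part at most 4: 72.
|12 − 72| = 60.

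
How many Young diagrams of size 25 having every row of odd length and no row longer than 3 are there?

9

The partitions of 25 that satisfy the conditions:
3 + 3 + 3 + 3 + 3 + 3 + 3 + 3 + 1
3 + 3 + 3 + 3 + 3 + 3 + 3 + 1 + 1 + 1 + 1
3 + 3 + 3 + 3 + 3 + 3 + 1 + 1 + 1 + 1 + 1 + 1 + 1
3 + 3 + 3 + 3 + 3 + 1 + 1 + 1 + 1 + 1 + 1 + 1 + 1 + 1 + 1
3 + 3 + 3 + 3 + 1 + 1 + 1 + 1 + 1 + 1 + 1 + 1 + 1 + 1 + 1 + 1 + 1
3 + 3 + 3 + 1 + 1 + 1 + 1 + 1 + 1 + 1 + 1 + 1 + 1 + 1 + 1 + 1 + 1 + 1 + 1
3 + 3 + 1 + 1 + 1 + 1 + 1 + 1 + 1 + 1 + 1 + 1 + 1 + 1 + 1 + 1 + 1 + 1 + 1 + 1 + 1
3 + 1 + 1 + 1 + 1 + 1 + 1 + 1 + 1 + 1 + 1 + 1 + 1 + 1 + 1 + 1 + 1 + 1 + 1 + 1 + 1 + 1 + 1
1 + 1 + 1 + 1 + 1 + 1 + 1 + 1 + 1 + 1 + 1 + 1 + 1 + 1 + 1 + 1 + 1 + 1 + 1 + 1 + 1 + 1 + 1 + 1 + 1
That's 9 in total.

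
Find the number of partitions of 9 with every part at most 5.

23

The partitions of 9 that satisfy the conditions:
5 + 4
5 + 3 + 1
5 + 2 + 2
5 + 2 + 1 + 1
5 + 1 + 1 + 1 + 1
4 + 4 + 1
4 + 3 + 2
4 + 3 + 1 + 1
4 + 2 + 2 + 1
4 + 2 + 1 + 1 + 1
4 + 1 + 1 + 1 + 1 + 1
3 + 3 + 3
3 + 3 + 2 + 1
3 + 3 + 1 + 1 + 1
3 + 2 + 2 + 2
3 + 2 + 2 + 1 + 1
3 + 2 + 1 + 1 + 1 + 1
3 + 1 + 1 + 1 + 1 + 1 + 1
2 + 2 + 2 + 2 + 1
2 + 2 + 2 + 1 + 1 + 1
2 + 2 + 1 + 1 + 1 + 1 + 1
2 + 1 + 1 + 1 + 1 + 1 + 1 + 1
1 + 1 + 1 + 1 + 1 + 1 + 1 + 1 + 1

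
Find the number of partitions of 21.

792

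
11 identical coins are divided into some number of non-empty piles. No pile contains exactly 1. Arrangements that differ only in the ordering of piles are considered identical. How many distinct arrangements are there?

The partitions of 11 that satisfy the conditions:
11
2 + 9
3 + 8
4 + 7
2 + 2 + 7
5 + 6
2 + 3 + 6
2 + 4 + 5
3 + 3 + 5
2 + 2 + 2 + 5
3 + 4 + 4
2 + 2 + 3 + 4
2 + 3 + 3 + 3
2 + 2 + 2 + 2 + 3
That's 14 in total.

14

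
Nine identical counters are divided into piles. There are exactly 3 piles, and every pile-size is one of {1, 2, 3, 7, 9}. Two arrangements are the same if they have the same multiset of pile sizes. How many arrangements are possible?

2

Listing the qualifying partitions of 9:
1, 1, 7
3, 3, 3
That's 2 in total.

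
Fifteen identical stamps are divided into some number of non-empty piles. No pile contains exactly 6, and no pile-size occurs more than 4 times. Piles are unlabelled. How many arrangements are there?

Counting exhaustively, 102 partitions satisfy the conditions.

102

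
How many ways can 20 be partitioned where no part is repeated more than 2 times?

Systematic enumeration (by largest part, then next-largest, …) yields 202.

202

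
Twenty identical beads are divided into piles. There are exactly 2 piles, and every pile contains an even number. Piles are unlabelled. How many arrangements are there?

5

Enumerating:
18, 2
16, 4
14, 6
12, 8
10, 10
Counting gives 5.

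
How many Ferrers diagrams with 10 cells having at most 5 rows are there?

There are too many to list fully; the first 12 (by largest part) are:
10
1,9
2,8
1,1,8
3,7
1,2,7
1,1,1,7
4,6
1,3,6
2,2,6
1,1,2,6
1,1,1,1,6
…and 18 more, for 30 total.

30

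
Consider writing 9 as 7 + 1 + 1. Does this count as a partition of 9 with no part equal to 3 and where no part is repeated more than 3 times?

The parts sum to 9, and the condition 'no summand equals 3' holds; the condition 'no summand is used more than 3 times' holds.

Yes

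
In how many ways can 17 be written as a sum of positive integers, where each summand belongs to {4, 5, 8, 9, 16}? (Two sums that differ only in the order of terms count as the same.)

The partitions of 17 that satisfy the conditions:
9 + 8
9 + 4 + 4
8 + 5 + 4
5 + 4 + 4 + 4

4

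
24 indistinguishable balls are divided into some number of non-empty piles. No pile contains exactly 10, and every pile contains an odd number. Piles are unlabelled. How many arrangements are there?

122

There are 122 such partitions.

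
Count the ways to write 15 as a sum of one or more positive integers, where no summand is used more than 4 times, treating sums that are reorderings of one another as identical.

Systematic enumeration (by largest part, then next-largest, …) yields 127.

127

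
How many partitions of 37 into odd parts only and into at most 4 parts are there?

A partial list (first 12 by largest part):
37
1,1,35
1,3,33
1,5,31
3,3,31
1,7,29
3,5,29
1,9,27
3,7,27
5,5,27
1,11,25
3,9,25
…and 22 more, for 34 total.

34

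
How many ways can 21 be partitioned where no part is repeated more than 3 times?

Enumerating by decreasing first part gives 395 partitions in all.

395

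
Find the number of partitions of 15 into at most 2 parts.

8

Enumerating:
15
14, 1
13, 2
12, 3
11, 4
10, 5
9, 6
8, 7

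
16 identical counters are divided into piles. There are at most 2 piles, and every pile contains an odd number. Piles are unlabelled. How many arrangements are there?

4

Listing the qualifying partitions of 16:
1+15
3+13
5+11
7+9
That's 4 in total.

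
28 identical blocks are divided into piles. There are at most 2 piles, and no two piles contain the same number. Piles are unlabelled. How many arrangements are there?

14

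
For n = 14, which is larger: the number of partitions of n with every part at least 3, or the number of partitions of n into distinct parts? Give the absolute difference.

9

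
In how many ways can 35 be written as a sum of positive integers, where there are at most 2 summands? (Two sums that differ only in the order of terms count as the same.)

18

They are:
35
34+1
33+2
32+3
31+4
30+5
29+6
28+7
27+8
26+9
25+10
24+11
23+12
22+13
21+14
20+15
19+16
18+17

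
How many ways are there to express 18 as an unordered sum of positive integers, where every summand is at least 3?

A partial list (first 12 by largest part):
18
15+3
14+4
13+5
12+6
12+3+3
11+7
11+4+3
10+8
10+5+3
10+4+4
9+9
…and 21 more, for 33 total.

33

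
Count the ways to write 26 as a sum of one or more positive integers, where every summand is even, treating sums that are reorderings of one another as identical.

There are 101 such partitions.

101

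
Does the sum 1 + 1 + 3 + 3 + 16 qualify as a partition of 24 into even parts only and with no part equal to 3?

No

The parts sum to 24, and the condition 'every summand is even' is violated.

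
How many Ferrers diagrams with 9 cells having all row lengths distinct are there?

Listing the qualifying partitions of 9:
9
1,8
2,7
3,6
1,2,6
4,5
1,3,5
2,3,4

8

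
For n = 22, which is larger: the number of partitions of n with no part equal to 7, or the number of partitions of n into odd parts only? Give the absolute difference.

737

Partitions of 22 with no part equal to 7: 826.
Partitions of 22 into odd parts only: 89.
|826 − 89| = 737.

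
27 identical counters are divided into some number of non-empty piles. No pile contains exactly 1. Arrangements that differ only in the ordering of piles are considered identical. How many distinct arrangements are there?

574

There are 574 such partitions.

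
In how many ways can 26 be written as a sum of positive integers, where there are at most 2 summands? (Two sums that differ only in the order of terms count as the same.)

They are:
26
25,1
24,2
23,3
22,4
21,5
20,6
19,7
18,8
17,9
16,10
15,11
14,12
13,13
Counting gives 14.

14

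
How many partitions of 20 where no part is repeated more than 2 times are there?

202

Enumerating by decreasing first part gives 202 partitions in all.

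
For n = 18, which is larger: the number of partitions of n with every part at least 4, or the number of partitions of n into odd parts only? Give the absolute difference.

Partitions of 18 with every part at least 4: 16.
Partitions of 18 into odd parts only: 46.
|16 − 46| = 30.

30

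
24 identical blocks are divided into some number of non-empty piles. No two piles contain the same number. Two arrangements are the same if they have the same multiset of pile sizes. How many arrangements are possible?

122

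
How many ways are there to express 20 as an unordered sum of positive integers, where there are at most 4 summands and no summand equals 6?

84

A full systematic count gives 84.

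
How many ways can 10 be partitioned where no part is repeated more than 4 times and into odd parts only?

Listing the qualifying partitions of 10:
9,1
7,3
7,1,1,1
5,5
5,3,1,1
3,3,3,1
3,3,1,1,1,1

7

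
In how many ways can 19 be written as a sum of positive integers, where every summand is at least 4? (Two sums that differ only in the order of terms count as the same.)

Listing the qualifying partitions of 19:
19
15,4
14,5
13,6
12,7
11,8
11,4,4
10,9
10,5,4
9,6,4
9,5,5
8,7,4
8,6,5
7,7,5
7,6,6
7,4,4,4
6,5,4,4
5,5,5,4
Counting gives 18.

18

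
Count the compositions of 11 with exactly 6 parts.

252

A composition of 11 into 6 positive parts is chosen by placing 5 dividers among the 10 gaps between 11 units: C(10,5) = 252.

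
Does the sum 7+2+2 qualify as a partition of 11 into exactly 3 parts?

Yes

The parts sum to 11, and the condition 'there are exactly 3 summands' holds.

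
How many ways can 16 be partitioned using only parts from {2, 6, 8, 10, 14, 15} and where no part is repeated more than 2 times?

5

They are:
2+14
6+10
8+8
2+6+8
2+2+6+6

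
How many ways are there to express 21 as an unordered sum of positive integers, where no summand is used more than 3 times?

Systematic enumeration (by largest part, then next-largest, …) yields 395.

395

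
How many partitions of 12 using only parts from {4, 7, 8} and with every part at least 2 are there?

2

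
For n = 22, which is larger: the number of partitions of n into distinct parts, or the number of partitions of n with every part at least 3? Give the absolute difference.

16

Partitions of 22 into distinct parts: 89.
Partitions of 22 with every part at least 3: 73.
|89 − 73| = 16.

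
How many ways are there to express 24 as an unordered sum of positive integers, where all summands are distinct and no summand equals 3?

75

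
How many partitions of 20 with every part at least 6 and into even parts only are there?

5

The partitions of 20 that satisfy the conditions:
20
14 + 6
12 + 8
10 + 10
8 + 6 + 6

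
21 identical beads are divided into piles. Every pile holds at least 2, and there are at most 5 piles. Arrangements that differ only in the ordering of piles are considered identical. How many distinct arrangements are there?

Enumerating by decreasing first part gives 113 partitions in all.

113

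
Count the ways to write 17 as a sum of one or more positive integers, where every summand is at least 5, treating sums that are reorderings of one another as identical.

7

They are:
17
12,5
11,6
10,7
9,8
7,5,5
6,6,5
Counting gives 7.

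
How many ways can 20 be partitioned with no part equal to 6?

Counting exhaustively, 492 partitions satisfy the conditions.

492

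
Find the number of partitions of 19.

Direct enumeration gives 490 partitions.

490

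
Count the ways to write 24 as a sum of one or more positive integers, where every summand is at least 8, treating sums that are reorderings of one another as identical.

7

They are:
24
8, 16
9, 15
10, 14
11, 13
12, 12
8, 8, 8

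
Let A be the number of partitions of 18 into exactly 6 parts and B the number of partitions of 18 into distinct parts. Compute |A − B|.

Partitions of 18 into exactly 6 parts: 58.
Partitions of 18 into distinct parts: 46.
|58 − 46| = 12.

12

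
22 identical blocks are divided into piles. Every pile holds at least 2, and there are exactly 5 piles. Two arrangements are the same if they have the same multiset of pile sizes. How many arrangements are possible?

47

A partial list (first 12 by largest part):
14, 2, 2, 2, 2
13, 3, 2, 2, 2
12, 4, 2, 2, 2
12, 3, 3, 2, 2
11, 5, 2, 2, 2
11, 4, 3, 2, 2
11, 3, 3, 3, 2
10, 6, 2, 2, 2
10, 5, 3, 2, 2
10, 4, 4, 2, 2
10, 4, 3, 3, 2
10, 3, 3, 3, 3
…and 35 more, for 47 total.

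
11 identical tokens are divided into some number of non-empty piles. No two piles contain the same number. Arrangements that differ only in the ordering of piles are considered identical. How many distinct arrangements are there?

They are:
11
10,1
9,2
8,3
8,2,1
7,4
7,3,1
6,5
6,4,1
6,3,2
5,4,2
5,3,2,1

12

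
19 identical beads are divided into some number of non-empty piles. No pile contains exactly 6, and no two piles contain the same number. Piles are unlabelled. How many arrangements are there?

40

A partial list (first 12 by largest part):
19
18,1
17,2
16,3
16,2,1
15,4
15,3,1
14,5
14,4,1
14,3,2
13,5,1
13,4,2
…and 28 more, for 40 total.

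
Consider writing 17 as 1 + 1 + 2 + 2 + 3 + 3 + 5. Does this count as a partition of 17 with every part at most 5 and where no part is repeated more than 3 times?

Yes

The parts sum to 17, and the condition 'no summand exceeds 5' holds; the condition 'no summand is used more than 3 times' holds.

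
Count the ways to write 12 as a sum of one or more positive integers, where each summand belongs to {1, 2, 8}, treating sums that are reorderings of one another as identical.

Listing the qualifying partitions of 12:
8 + 2 + 2
8 + 2 + 1 + 1
8 + 1 + 1 + 1 + 1
2 + 2 + 2 + 2 + 2 + 2
2 + 2 + 2 + 2 + 2 + 1 + 1
2 + 2 + 2 + 2 + 1 + 1 + 1 + 1
2 + 2 + 2 + 1 + 1 + 1 + 1 + 1 + 1
2 + 2 + 1 + 1 + 1 + 1 + 1 + 1 + 1 + 1
2 + 1 + 1 + 1 + 1 + 1 + 1 + 1 + 1 + 1 + 1
1 + 1 + 1 + 1 + 1 + 1 + 1 + 1 + 1 + 1 + 1 + 1
That's 10 in total.

10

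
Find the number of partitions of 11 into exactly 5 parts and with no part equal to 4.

Listing the qualifying partitions of 11:
7, 1, 1, 1, 1
6, 2, 1, 1, 1
5, 3, 1, 1, 1
5, 2, 2, 1, 1
3, 3, 3, 1, 1
3, 3, 2, 2, 1
3, 2, 2, 2, 2
Counting gives 7.

7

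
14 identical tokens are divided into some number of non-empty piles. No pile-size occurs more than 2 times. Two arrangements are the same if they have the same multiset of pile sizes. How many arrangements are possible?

A partial list (first 12 by largest part):
14
13,1
12,2
12,1,1
11,3
11,2,1
10,4
10,3,1
10,2,2
10,2,1,1
9,5
9,4,1
…and 45 more, for 57 total.

57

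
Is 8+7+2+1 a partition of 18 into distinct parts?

Yes

The parts sum to 18, and the condition 'all summands are distinct' holds.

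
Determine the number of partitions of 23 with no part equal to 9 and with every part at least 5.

17

They are:
23
5, 18
6, 17
7, 16
8, 15
10, 13
5, 5, 13
11, 12
5, 6, 12
5, 7, 11
6, 6, 11
5, 8, 10
6, 7, 10
7, 8, 8
5, 5, 5, 8
5, 5, 6, 7
5, 6, 6, 6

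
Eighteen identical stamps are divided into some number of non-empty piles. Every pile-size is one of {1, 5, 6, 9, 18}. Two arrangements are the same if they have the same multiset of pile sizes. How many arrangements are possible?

15

Enumerating:
18
9,9
9,6,1,1,1
9,5,1,1,1,1
9,1,1,1,1,1,1,1,1,1
6,6,6
6,6,5,1
6,6,1,1,1,1,1,1
6,5,5,1,1
6,5,1,1,1,1,1,1,1
6,1,1,1,1,1,1,1,1,1,1,1,1
5,5,5,1,1,1
5,5,1,1,1,1,1,1,1,1
5,1,1,1,1,1,1,1,1,1,1,1,1,1
1,1,1,1,1,1,1,1,1,1,1,1,1,1,1,1,1,1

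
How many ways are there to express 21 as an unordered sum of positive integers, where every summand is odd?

Systematic enumeration (by largest part, then next-largest, …) yields 76.

76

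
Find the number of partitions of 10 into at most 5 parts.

30

There are too many to list fully; the first 12 (by largest part) are:
10
1 + 9
2 + 8
1 + 1 + 8
3 + 7
1 + 2 + 7
1 + 1 + 1 + 7
4 + 6
1 + 3 + 6
2 + 2 + 6
1 + 1 + 2 + 6
1 + 1 + 1 + 1 + 6
…and 18 more, for 30 total.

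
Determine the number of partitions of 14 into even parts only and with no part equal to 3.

Listing the qualifying partitions of 14:
14
12 + 2
10 + 4
10 + 2 + 2
8 + 6
8 + 4 + 2
8 + 2 + 2 + 2
6 + 6 + 2
6 + 4 + 4
6 + 4 + 2 + 2
6 + 2 + 2 + 2 + 2
4 + 4 + 4 + 2
4 + 4 + 2 + 2 + 2
4 + 2 + 2 + 2 + 2 + 2
2 + 2 + 2 + 2 + 2 + 2 + 2

15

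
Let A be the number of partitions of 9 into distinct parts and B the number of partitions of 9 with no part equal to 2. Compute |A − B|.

Partitions of 9 into distinct parts: 8.
Partitions of 9 with no part equal to 2: 15.
|8 − 15| = 7.

7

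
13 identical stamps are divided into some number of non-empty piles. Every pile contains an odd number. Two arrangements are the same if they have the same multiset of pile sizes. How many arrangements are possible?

The partitions of 13 that satisfy the conditions:
13
1,1,11
1,3,9
1,1,1,1,9
1,5,7
3,3,7
1,1,1,3,7
1,1,1,1,1,1,7
3,5,5
1,1,1,5,5
1,1,3,3,5
1,1,1,1,1,3,5
1,1,1,1,1,1,1,1,5
1,3,3,3,3
1,1,1,1,3,3,3
1,1,1,1,1,1,1,3,3
1,1,1,1,1,1,1,1,1,1,3
1,1,1,1,1,1,1,1,1,1,1,1,1
That's 18 in total.

18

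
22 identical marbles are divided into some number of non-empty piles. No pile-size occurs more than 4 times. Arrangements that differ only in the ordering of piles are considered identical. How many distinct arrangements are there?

628

Direct enumeration gives 628 partitions.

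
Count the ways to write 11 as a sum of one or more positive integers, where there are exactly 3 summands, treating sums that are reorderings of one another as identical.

Listing the qualifying partitions of 11:
9 + 1 + 1
8 + 2 + 1
7 + 3 + 1
7 + 2 + 2
6 + 4 + 1
6 + 3 + 2
5 + 5 + 1
5 + 4 + 2
5 + 3 + 3
4 + 4 + 3
That's 10 in total.

10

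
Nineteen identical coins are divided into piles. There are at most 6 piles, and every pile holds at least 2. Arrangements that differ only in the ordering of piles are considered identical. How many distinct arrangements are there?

94

Counting exhaustively, 94 partitions satisfy the conditions.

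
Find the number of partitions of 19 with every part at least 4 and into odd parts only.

3

Listing the qualifying partitions of 19:
19
9, 5, 5
7, 7, 5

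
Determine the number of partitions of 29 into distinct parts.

Direct enumeration gives 256 partitions.

256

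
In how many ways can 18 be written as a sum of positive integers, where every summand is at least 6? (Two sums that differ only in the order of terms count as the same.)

6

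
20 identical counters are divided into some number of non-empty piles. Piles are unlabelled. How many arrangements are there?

Enumerating by decreasing first part gives 627 partitions in all.

627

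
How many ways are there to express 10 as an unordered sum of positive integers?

42

There are too many to list fully; the first 12 (by largest part) are:
10
9, 1
8, 2
8, 1, 1
7, 3
7, 2, 1
7, 1, 1, 1
6, 4
6, 3, 1
6, 2, 2
6, 2, 1, 1
6, 1, 1, 1, 1
…and 30 more, for 42 total.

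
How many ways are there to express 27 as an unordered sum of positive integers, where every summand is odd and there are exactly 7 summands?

A partial list (first 12 by largest part):
21, 1, 1, 1, 1, 1, 1
19, 3, 1, 1, 1, 1, 1
17, 5, 1, 1, 1, 1, 1
17, 3, 3, 1, 1, 1, 1
15, 7, 1, 1, 1, 1, 1
15, 5, 3, 1, 1, 1, 1
15, 3, 3, 3, 1, 1, 1
13, 9, 1, 1, 1, 1, 1
13, 7, 3, 1, 1, 1, 1
13, 5, 5, 1, 1, 1, 1
13, 5, 3, 3, 1, 1, 1
13, 3, 3, 3, 3, 1, 1
…and 26 more, for 38 total.

38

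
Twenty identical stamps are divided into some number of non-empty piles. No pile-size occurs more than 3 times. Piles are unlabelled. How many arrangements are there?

320

A full systematic count gives 320.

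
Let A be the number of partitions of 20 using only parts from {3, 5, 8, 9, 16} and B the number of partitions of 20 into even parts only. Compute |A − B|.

Partitions of 20 using only parts from {3, 5, 8, 9, 16}: 5.
Partitions of 20 into even parts only: 42.
|5 − 42| = 37.

37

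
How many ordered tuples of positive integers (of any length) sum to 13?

4096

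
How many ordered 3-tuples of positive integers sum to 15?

Equivalently, choose which 2 of the 14 gaps become plus signs: C(14,2) = 91.

91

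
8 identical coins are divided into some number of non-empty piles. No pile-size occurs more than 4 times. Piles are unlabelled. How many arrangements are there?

Enumerating:
8
7, 1
6, 2
6, 1, 1
5, 3
5, 2, 1
5, 1, 1, 1
4, 4
4, 3, 1
4, 2, 2
4, 2, 1, 1
4, 1, 1, 1, 1
3, 3, 2
3, 3, 1, 1
3, 2, 2, 1
3, 2, 1, 1, 1
2, 2, 2, 2
2, 2, 2, 1, 1
2, 2, 1, 1, 1, 1

19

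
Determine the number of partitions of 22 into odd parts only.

89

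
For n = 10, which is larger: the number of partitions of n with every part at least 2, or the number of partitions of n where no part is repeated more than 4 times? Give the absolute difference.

22

Partitions of 10 with every part at least 2: 12.
Partitions of 10 where no part is repeated more than 4 times: 34.
|12 − 34| = 22.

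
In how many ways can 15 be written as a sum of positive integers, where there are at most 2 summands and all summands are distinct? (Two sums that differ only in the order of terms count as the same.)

8

Listing the qualifying partitions of 15:
15
1 + 14
2 + 13
3 + 12
4 + 11
5 + 10
6 + 9
7 + 8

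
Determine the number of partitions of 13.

101

Enumerating by decreasing first part gives 101 partitions in all.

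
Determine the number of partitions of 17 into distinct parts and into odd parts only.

5

Enumerating:
17
13 + 3 + 1
11 + 5 + 1
9 + 7 + 1
9 + 5 + 3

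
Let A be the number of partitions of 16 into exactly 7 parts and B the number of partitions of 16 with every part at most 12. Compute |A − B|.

196

Partitions of 16 into exactly 7 parts: 28.
Partitions of 16 with every part at most 12: 224.
|28 − 224| = 196.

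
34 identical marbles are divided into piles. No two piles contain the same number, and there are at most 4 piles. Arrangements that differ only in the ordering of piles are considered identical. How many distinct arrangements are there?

There are 266 such partitions.

266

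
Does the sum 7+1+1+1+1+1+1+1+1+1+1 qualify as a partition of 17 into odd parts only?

The parts sum to 17, and the condition 'every summand is odd' holds.

Yes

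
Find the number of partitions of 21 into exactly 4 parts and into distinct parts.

27

There are too many to list fully; the first 12 (by largest part) are:
15+3+2+1
14+4+2+1
13+5+2+1
13+4+3+1
12+6+2+1
12+5+3+1
12+4+3+2
11+7+2+1
11+6+3+1
11+5+4+1
11+5+3+2
10+8+2+1
…and 15 more, for 27 total.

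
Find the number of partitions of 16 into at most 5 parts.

101

Counting exhaustively, 101 partitions satisfy the conditions.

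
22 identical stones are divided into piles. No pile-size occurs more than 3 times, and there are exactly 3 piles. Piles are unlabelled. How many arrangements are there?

A partial list (first 12 by largest part):
20,1,1
19,2,1
18,3,1
18,2,2
17,4,1
17,3,2
16,5,1
16,4,2
16,3,3
15,6,1
15,5,2
15,4,3
…and 28 more, for 40 total.

40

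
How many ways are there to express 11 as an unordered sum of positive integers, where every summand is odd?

12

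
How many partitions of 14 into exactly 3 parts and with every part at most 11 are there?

Enumerating:
11,2,1
10,3,1
10,2,2
9,4,1
9,3,2
8,5,1
8,4,2
8,3,3
7,6,1
7,5,2
7,4,3
6,6,2
6,5,3
6,4,4
5,5,4
Counting gives 15.

15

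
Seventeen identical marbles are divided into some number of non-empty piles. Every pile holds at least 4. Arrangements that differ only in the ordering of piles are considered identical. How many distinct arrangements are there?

12

The partitions of 17 that satisfy the conditions:
17
13,4
12,5
11,6
10,7
9,8
9,4,4
8,5,4
7,6,4
7,5,5
6,6,5
5,4,4,4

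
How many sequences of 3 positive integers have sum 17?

120

By stars and bars with positive parts, the count is C(16,2) = 120.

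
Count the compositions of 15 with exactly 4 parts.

By stars and bars with positive parts, the count is C(14,3) = 364.

364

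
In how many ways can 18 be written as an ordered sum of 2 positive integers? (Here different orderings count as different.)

By stars and bars with positive parts, the count is C(17,1) = 17.

17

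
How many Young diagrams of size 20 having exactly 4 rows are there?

A partial list (first 12 by largest part):
17, 1, 1, 1
16, 2, 1, 1
15, 3, 1, 1
15, 2, 2, 1
14, 4, 1, 1
14, 3, 2, 1
14, 2, 2, 2
13, 5, 1, 1
13, 4, 2, 1
13, 3, 3, 1
13, 3, 2, 2
12, 6, 1, 1
…and 52 more, for 64 total.

64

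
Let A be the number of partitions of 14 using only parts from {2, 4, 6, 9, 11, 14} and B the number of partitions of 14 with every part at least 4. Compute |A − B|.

Partitions of 14 using only parts from {2, 4, 6, 9, 11, 14}: 9.
Partitions of 14 with every part at least 4: 7.
|9 − 7| = 2.

2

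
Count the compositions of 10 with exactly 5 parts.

126

Place 4 bars in the 9 internal gaps of a row of 10 dots: C(9,4) = 126.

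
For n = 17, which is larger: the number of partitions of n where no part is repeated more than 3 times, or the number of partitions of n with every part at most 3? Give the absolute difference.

133

Partitions of 17 where no part is repeated more than 3 times: 166.
Partitions of 17 with every part at most 3: 33.
|166 − 33| = 133.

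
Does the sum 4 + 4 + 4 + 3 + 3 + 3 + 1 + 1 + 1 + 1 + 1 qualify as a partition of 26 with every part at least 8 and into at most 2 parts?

The parts sum to 26, and the condition 'every summand is at least 8' is violated.

No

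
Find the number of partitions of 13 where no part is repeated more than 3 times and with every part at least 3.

10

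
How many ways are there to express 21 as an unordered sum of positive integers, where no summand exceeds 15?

773

There are 773 such partitions.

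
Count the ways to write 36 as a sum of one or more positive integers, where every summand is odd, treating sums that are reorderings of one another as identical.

668

Enumerating by decreasing first part gives 668 partitions in all.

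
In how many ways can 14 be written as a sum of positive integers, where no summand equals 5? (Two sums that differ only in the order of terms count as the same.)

105

Direct enumeration gives 105 partitions.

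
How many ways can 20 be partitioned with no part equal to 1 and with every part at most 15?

Direct enumeration gives 132 partitions.

132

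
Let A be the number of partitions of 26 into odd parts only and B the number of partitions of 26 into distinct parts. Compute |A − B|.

Partitions of 26 into odd parts only: 165.
Partitions of 26 into distinct parts: 165.
|165 − 165| = 0.

0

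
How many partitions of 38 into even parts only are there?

490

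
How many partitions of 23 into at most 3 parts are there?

There are too many to list fully; the first 12 (by largest part) are:
23
22+1
21+2
21+1+1
20+3
20+2+1
19+4
19+3+1
19+2+2
18+5
18+4+1
18+3+2
…and 44 more, for 56 total.

56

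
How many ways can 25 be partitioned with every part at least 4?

57

There are too many to list fully; the first 12 (by largest part) are:
25
21,4
20,5
19,6
18,7
17,8
17,4,4
16,9
16,5,4
15,10
15,6,4
15,5,5
…and 45 more, for 57 total.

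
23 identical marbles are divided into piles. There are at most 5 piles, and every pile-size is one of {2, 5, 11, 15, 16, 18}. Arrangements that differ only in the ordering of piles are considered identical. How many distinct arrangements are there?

Enumerating:
18, 5
16, 5, 2
15, 2, 2, 2, 2
11, 5, 5, 2
Counting gives 4.

4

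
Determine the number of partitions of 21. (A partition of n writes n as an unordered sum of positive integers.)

792

There are 792 such partitions.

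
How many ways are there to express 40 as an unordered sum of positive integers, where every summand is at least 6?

167

Direct enumeration gives 167 partitions.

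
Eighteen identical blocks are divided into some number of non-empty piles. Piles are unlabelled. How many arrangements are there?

Counting exhaustively, 385 partitions satisfy the conditions.

385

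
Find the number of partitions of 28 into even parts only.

135

There are 135 such partitions.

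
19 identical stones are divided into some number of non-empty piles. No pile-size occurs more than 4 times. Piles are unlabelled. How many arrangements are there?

325

There are 325 such partitions.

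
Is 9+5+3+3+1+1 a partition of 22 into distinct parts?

The parts sum to 22, and the condition 'all summands are distinct' is violated.

No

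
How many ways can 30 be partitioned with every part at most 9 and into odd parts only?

Enumerating by decreasing first part gives 138 partitions in all.

138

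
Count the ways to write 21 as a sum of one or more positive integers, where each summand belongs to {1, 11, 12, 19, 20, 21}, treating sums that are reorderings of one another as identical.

They are:
21
20 + 1
19 + 1 + 1
12 + 1 + 1 + 1 + 1 + 1 + 1 + 1 + 1 + 1
11 + 1 + 1 + 1 + 1 + 1 + 1 + 1 + 1 + 1 + 1
1 + 1 + 1 + 1 + 1 + 1 + 1 + 1 + 1 + 1 + 1 + 1 + 1 + 1 + 1 + 1 + 1 + 1 + 1 + 1 + 1

6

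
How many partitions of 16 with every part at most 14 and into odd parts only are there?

A partial list (first 12 by largest part):
3,13
1,1,1,13
5,11
1,1,3,11
1,1,1,1,1,11
7,9
1,1,5,9
1,3,3,9
1,1,1,1,3,9
1,1,1,1,1,1,1,9
1,1,7,7
1,3,5,7
…and 19 more, for 31 total.

31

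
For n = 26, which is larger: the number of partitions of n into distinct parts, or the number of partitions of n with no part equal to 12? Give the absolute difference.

Partitions of 26 into distinct parts: 165.
Partitions of 26 with no part equal to 12: 2301.
|165 − 2301| = 2136.

2136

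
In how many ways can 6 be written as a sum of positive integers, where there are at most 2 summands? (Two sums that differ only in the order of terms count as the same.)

4

Enumerating:
6
5, 1
4, 2
3, 3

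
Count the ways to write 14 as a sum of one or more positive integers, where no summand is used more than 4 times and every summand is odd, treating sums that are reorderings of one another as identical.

14

Enumerating:
13 + 1
11 + 3
11 + 1 + 1 + 1
9 + 5
9 + 3 + 1 + 1
7 + 7
7 + 5 + 1 + 1
7 + 3 + 3 + 1
7 + 3 + 1 + 1 + 1 + 1
5 + 5 + 3 + 1
5 + 5 + 1 + 1 + 1 + 1
5 + 3 + 3 + 3
5 + 3 + 3 + 1 + 1 + 1
3 + 3 + 3 + 3 + 1 + 1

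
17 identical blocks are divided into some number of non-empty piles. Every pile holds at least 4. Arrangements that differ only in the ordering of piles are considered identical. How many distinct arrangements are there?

12

Enumerating:
17
13 + 4
12 + 5
11 + 6
10 + 7
9 + 8
9 + 4 + 4
8 + 5 + 4
7 + 6 + 4
7 + 5 + 5
6 + 6 + 5
5 + 4 + 4 + 4
Counting gives 12.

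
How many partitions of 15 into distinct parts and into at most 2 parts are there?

8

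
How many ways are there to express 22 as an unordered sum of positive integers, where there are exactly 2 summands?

Listing the qualifying partitions of 22:
21,1
20,2
19,3
18,4
17,5
16,6
15,7
14,8
13,9
12,10
11,11
That's 11 in total.

11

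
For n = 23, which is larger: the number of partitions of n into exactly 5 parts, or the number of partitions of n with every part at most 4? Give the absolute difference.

9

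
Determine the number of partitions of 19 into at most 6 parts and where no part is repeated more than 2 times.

Counting exhaustively, 157 partitions satisfy the conditions.

157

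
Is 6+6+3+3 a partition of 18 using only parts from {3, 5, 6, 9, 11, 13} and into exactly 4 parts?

Yes

The parts sum to 18, and the condition 'each summand belongs to {3, 5, 6, 9, 11, 13}' holds; the condition 'there are exactly 4 summands' holds.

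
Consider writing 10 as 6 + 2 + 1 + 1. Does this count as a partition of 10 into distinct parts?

The parts sum to 10, and the condition 'all summands are distinct' is violated.

No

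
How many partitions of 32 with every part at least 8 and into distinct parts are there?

14

Enumerating:
32
24,8
23,9
22,10
21,11
20,12
19,13
18,14
17,15
15,9,8
14,10,8
13,11,8
13,10,9
12,11,9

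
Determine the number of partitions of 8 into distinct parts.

6

Listing the qualifying partitions of 8:
8
7+1
6+2
5+3
5+2+1
4+3+1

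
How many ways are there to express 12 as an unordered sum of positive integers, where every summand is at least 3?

9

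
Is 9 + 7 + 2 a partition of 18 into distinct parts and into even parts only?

No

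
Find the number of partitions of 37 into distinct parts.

760

There are 760 such partitions.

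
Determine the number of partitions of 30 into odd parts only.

296

There are 296 such partitions.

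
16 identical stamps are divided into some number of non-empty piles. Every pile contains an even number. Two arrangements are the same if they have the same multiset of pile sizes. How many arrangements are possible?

22

Listing the qualifying partitions of 16:
16
14 + 2
12 + 4
12 + 2 + 2
10 + 6
10 + 4 + 2
10 + 2 + 2 + 2
8 + 8
8 + 6 + 2
8 + 4 + 4
8 + 4 + 2 + 2
8 + 2 + 2 + 2 + 2
6 + 6 + 4
6 + 6 + 2 + 2
6 + 4 + 4 + 2
6 + 4 + 2 + 2 + 2
6 + 2 + 2 + 2 + 2 + 2
4 + 4 + 4 + 4
4 + 4 + 4 + 2 + 2
4 + 4 + 2 + 2 + 2 + 2
4 + 2 + 2 + 2 + 2 + 2 + 2
2 + 2 + 2 + 2 + 2 + 2 + 2 + 2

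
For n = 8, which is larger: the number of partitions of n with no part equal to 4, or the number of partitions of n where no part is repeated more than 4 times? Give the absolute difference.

Partitions of 8 with no part equal to 4: 17.
Partitions of 8 where no part is repeated more than 4 times: 19.
|17 − 19| = 2.

2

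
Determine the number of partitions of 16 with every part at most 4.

There are too many to list fully; the first 12 (by largest part) are:
4,4,4,4
4,4,4,3,1
4,4,4,2,2
4,4,4,2,1,1
4,4,4,1,1,1,1
4,4,3,3,2
4,4,3,3,1,1
4,4,3,2,2,1
4,4,3,2,1,1,1
4,4,3,1,1,1,1,1
4,4,2,2,2,2
4,4,2,2,2,1,1
…and 52 more, for 64 total.

64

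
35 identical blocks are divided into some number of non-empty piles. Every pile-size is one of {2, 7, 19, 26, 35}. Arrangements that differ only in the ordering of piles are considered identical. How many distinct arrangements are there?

7

Listing the qualifying partitions of 35:
35
2,7,26
2,7,7,19
2,2,2,2,2,2,2,2,19
7,7,7,7,7
2,2,2,2,2,2,2,7,7,7
2,2,2,2,2,2,2,2,2,2,2,2,2,2,7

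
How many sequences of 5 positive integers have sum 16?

Equivalently, choose which 4 of the 15 gaps become plus signs: C(15,4) = 1365.

1365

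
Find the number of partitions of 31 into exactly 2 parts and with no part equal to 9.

14

Enumerating:
30, 1
29, 2
28, 3
27, 4
26, 5
25, 6
24, 7
23, 8
21, 10
20, 11
19, 12
18, 13
17, 14
16, 15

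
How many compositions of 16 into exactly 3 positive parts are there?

105

A composition of 16 into 3 positive parts is chosen by placing 2 dividers among the 15 gaps between 16 units: C(15,2) = 105.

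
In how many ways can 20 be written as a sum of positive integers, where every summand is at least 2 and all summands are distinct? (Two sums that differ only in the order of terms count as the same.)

35

A partial list (first 12 by largest part):
20
2+18
3+17
4+16
5+15
2+3+15
6+14
2+4+14
7+13
2+5+13
3+4+13
8+12
…and 23 more, for 35 total.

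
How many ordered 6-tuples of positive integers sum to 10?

126

A composition of 10 into 6 positive parts is chosen by placing 5 dividers among the 9 gaps between 10 units: C(9,5) = 126.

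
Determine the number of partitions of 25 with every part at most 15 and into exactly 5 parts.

174

A full systematic count gives 174.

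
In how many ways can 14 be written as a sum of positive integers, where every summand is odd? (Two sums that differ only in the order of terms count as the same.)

22

Enumerating:
1,13
3,11
1,1,1,11
5,9
1,1,3,9
1,1,1,1,1,9
7,7
1,1,5,7
1,3,3,7
1,1,1,1,3,7
1,1,1,1,1,1,1,7
1,3,5,5
1,1,1,1,5,5
3,3,3,5
1,1,1,3,3,5
1,1,1,1,1,1,3,5
1,1,1,1,1,1,1,1,1,5
1,1,3,3,3,3
1,1,1,1,1,3,3,3
1,1,1,1,1,1,1,1,3,3
1,1,1,1,1,1,1,1,1,1,1,3
1,1,1,1,1,1,1,1,1,1,1,1,1,1
That's 22 in total.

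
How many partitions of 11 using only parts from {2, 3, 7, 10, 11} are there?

4

Enumerating:
11
7 + 2 + 2
3 + 3 + 3 + 2
3 + 2 + 2 + 2 + 2
That's 4 in total.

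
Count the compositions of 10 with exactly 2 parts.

9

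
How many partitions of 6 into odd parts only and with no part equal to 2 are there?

The partitions of 6 that satisfy the conditions:
5 + 1
3 + 3
3 + 1 + 1 + 1
1 + 1 + 1 + 1 + 1 + 1

4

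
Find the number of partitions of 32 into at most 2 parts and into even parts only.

9

The partitions of 32 that satisfy the conditions:
32
30, 2
28, 4
26, 6
24, 8
22, 10
20, 12
18, 14
16, 16
Counting gives 9.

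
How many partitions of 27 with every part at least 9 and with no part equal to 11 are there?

6

Enumerating:
27
9 + 18
10 + 17
12 + 15
13 + 14
9 + 9 + 9
That's 6 in total.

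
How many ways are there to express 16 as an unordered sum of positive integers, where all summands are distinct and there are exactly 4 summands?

9

Listing the qualifying partitions of 16:
1 + 2 + 3 + 10
1 + 2 + 4 + 9
1 + 2 + 5 + 8
1 + 3 + 4 + 8
1 + 2 + 6 + 7
1 + 3 + 5 + 7
2 + 3 + 4 + 7
1 + 4 + 5 + 6
2 + 3 + 5 + 6
Counting gives 9.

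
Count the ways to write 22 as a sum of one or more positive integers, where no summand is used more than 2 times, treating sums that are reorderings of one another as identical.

Direct enumeration gives 297 partitions.

297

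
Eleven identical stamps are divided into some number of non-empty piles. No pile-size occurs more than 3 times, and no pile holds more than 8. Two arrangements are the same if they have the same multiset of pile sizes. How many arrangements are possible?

A partial list (first 12 by largest part):
8, 3
8, 2, 1
8, 1, 1, 1
7, 4
7, 3, 1
7, 2, 2
7, 2, 1, 1
6, 5
6, 4, 1
6, 3, 2
6, 3, 1, 1
6, 2, 2, 1
…and 22 more, for 34 total.

34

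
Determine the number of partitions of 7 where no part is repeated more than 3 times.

12

The partitions of 7 that satisfy the conditions:
7
6,1
5,2
5,1,1
4,3
4,2,1
4,1,1,1
3,3,1
3,2,2
3,2,1,1
2,2,2,1
2,2,1,1,1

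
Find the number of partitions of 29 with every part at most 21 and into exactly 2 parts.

7

They are:
8+21
9+20
10+19
11+18
12+17
13+16
14+15
Counting gives 7.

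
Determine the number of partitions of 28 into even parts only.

Enumerating by decreasing first part gives 135 partitions in all.

135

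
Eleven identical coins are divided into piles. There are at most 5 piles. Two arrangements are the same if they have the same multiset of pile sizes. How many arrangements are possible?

There are too many to list fully; the first 12 (by largest part) are:
11
10, 1
9, 2
9, 1, 1
8, 3
8, 2, 1
8, 1, 1, 1
7, 4
7, 3, 1
7, 2, 2
7, 2, 1, 1
7, 1, 1, 1, 1
…and 25 more, for 37 total.

37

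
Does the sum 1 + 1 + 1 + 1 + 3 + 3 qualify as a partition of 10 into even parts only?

The parts sum to 10, and the condition 'every summand is even' is violated.

No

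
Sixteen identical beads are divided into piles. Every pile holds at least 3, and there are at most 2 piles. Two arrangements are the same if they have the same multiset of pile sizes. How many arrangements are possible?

The partitions of 16 that satisfy the conditions:
16
13, 3
12, 4
11, 5
10, 6
9, 7
8, 8
That's 7 in total.

7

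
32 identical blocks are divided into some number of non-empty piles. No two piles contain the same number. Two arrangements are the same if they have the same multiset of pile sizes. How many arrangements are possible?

390

Enumerating by decreasing first part gives 390 partitions in all.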